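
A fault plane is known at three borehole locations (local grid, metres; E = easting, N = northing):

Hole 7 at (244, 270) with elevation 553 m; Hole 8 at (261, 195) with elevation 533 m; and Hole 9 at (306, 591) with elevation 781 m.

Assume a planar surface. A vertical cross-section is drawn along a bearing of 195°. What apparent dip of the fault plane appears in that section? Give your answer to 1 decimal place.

37.3°

Two edge vectors: Hole 7→Hole 8 = (17, -75, -20), Hole 7→Hole 9 = (62, 321, 228).
Normal n = (Hole 7→Hole 8) × (Hole 7→Hole 9) = (-10680, -5116, 10107).
So ∂z/∂E = −n_x/n_z = 1.05669 and ∂z/∂N = −n_y/n_z = 0.50618.
Unit vector along 195° is (sin 195°, cos 195°) = (-0.2588, -0.9659).
Slope in that direction = a·(-0.2588) + b·(-0.9659) = −0.76243.
Apparent dip = arctan|0.76243| = 37.3° (true dip is 49.5°, so apparent ≤ true as expected).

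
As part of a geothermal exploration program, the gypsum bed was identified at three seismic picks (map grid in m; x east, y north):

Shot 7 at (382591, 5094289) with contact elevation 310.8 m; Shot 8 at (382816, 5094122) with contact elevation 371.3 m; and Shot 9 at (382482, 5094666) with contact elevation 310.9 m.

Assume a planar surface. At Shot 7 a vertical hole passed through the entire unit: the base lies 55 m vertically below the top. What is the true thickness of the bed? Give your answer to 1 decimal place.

Let the plane be z = a·x + b·y + c.
Shot 8−Shot 7: 225a − 167b = 60.5;  Shot 9−Shot 7: −109a + 377b = 0.1.
Solving gives a = 0.34261, b = 0.09932.
|∇z| = √(a²+b²) = 0.35671, so dip δ = arctan(0.35671) = 19.63°.
True thickness = vertical thickness × cos δ = 55 × cos 19.63° = 51.8 m.

51.8 m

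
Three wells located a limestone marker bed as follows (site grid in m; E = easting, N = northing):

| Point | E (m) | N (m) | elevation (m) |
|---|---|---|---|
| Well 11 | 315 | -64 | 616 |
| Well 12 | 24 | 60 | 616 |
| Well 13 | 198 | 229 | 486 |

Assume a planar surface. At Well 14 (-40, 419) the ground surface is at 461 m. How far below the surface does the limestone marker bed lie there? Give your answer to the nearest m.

Two edge vectors: Well 11→Well 12 = (-291, 124, 0), Well 11→Well 13 = (-117, 293, -130).
Normal n = (Well 11→Well 12) × (Well 11→Well 13) = (-16120, -37830, -70755).
So ∂z/∂E = −n_x/n_z = −0.22783 and ∂z/∂N = −n_y/n_z = −0.53466.
Intercept c from Well 11: 616 + 71.77 − 34.22 = 653.55.
At (-40, 419): z_contact = 9.1 − 224.0 + 653.55 = 438.6 m.
Depth below ground = 461 − 438.6 = 22 m.

22 m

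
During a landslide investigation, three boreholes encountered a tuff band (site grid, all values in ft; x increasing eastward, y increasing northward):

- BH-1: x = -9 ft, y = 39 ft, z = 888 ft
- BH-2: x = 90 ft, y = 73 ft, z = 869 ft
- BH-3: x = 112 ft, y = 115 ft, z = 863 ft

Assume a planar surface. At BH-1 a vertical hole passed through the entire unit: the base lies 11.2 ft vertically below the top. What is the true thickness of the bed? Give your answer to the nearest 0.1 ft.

11.0 ft

Two edge vectors: BH-1→BH-2 = (99, 34, -19), BH-1→BH-3 = (121, 76, -25).
Normal n = (BH-1→BH-2) × (BH-1→BH-3) = (594, 176, 3410).
So ∂z/∂x = −n_x/n_z = −0.17419 and ∂z/∂y = −n_y/n_z = −0.05161.
|∇z| = √(a²+b²) = 0.18168, so dip δ = arctan(0.18168) = 10.30°.
True thickness = vertical thickness × cos δ = 11.2 × cos 10.30° = 11.0 ft.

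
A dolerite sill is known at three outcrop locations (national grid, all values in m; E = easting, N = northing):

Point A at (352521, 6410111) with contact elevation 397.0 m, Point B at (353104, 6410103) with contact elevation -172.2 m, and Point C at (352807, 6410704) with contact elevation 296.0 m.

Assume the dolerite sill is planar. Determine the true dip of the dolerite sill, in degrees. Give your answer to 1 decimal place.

45.5°

Let the plane be z = a·E + b·N + c.
Point B−Point A: 583a − 8b = −569.2;  Point C−Point A: 286a + 593b = −101.
Solving gives a = −0.97223, b = 0.29858.
Gradient magnitude |∇z| = √(a² + b²) = √(0.94524 + 0.08915) = 1.01705.
True dip = arctan(1.01705) = 45.5°, dipping toward ESE (azimuth ≈ 107°).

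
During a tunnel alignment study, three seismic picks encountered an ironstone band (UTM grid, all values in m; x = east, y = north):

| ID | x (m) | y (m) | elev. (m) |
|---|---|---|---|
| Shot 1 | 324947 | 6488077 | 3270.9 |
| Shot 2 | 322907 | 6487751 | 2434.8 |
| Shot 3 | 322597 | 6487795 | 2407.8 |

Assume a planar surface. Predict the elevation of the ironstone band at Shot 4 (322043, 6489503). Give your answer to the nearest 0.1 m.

Let the plane be z = a·x + b·y + c.
Shot 2−Shot 1: −2040a − 326b = −836.1;  Shot 3−Shot 1: −2350a − 282b = −863.1.
Solving gives a = 0.238918352, b = 1.069652028.
Then c = 3270.9 − a·324947 − b·6488077 = −7014349.62.
At (322043, 6489503): z = 76942.0 + 6941510.0 − 7014349.62 = 4102.4 m.

4102.4 m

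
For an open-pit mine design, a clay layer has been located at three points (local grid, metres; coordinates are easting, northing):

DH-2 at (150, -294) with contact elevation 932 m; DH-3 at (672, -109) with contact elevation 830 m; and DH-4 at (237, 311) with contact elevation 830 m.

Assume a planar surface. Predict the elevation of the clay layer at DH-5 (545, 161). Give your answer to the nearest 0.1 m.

Two edge vectors: DH-2→DH-3 = (522, 185, -102), DH-2→DH-4 = (87, 605, -102).
Normal n = (DH-2→DH-3) × (DH-2→DH-4) = (42840, 44370, 299715).
So ∂z/∂easting = −n_x/n_z = −0.14294 and ∂z/∂northing = −n_y/n_z = −0.14804.
Intercept c from DH-2: 932 + 21.44 − 43.52 = 909.92.
At (545, 161): z = −77.9 − 23.8 + 909.92 = 808.2 m.

808.2 m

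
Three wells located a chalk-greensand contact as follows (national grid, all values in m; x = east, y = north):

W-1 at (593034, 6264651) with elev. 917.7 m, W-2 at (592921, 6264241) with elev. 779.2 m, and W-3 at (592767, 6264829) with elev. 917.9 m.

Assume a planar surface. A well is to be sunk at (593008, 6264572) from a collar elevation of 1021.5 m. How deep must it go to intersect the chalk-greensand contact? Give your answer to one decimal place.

Let the plane be z = a·x + b·y + c.
W-2−W-1: −113a − 410b = −138.5;  W-3−W-1: −267a + 178b = 0.2.
Solving gives a = 0.189614459, b = 0.285545283.
Then c = 917.7 − a·593034 − b·6264651 = −1900371.67.
At (593008, 6264572): z_contact = 112442.89 + 1788818.99 − 1900371.67 = 890.21 m.
Depth below ground = 1021.5 − 890.21 = 131.3 m.

131.3 m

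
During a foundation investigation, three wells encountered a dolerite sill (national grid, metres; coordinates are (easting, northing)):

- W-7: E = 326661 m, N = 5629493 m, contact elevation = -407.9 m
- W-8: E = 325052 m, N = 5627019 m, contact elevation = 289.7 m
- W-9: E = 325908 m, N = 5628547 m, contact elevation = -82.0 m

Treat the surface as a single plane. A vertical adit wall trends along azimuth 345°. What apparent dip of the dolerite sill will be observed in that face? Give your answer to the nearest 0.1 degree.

6.2°

Let the plane be z = a·E + b·N + c.
W-8−W-7: −1609a − 2474b = 697.6;  W-9−W-7: −753a − 946b = 325.9.
Solving gives a = −0.42941, b = −0.00270.
Unit vector along 345° is (sin 345°, cos 345°) = (-0.2588, 0.9659).
Slope in that direction = a·(-0.2588) + b·(0.9659) = 0.10853.
Apparent dip = arctan|0.10853| = 6.2° (true dip is 23.2°, so apparent ≤ true as expected).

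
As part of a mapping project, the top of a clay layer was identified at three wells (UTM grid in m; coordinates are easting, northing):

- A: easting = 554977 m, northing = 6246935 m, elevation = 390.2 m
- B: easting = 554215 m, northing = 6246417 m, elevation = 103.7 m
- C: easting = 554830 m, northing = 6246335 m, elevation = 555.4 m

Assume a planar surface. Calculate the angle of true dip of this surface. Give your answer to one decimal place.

38.9°

Let the plane be z = a·easting + b·northing + c.
B−A: −762a − 518b = −286.5;  C−A: −147a − 600b = 165.2.
Solving gives a = 0.67569, b = −0.44088.
Gradient magnitude |∇z| = √(a² + b²) = √(0.45655 + 0.19437) = 0.80680.
True dip = arctan(0.80680) = 38.9°, dipping toward WNW (azimuth ≈ 303°).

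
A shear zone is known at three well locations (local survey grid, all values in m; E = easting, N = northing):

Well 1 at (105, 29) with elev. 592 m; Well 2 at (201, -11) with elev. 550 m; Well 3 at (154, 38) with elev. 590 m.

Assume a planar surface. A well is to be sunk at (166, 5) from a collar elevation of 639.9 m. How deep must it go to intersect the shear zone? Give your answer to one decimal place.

73.7 m

Two edge vectors: Well 1→Well 2 = (96, -40, -42), Well 1→Well 3 = (49, 9, -2).
Normal n = (Well 1→Well 2) × (Well 1→Well 3) = (458, -1866, 2824).
So ∂z/∂E = −n_x/n_z = −0.16218 and ∂z/∂N = −n_y/n_z = 0.66076.
Intercept c from Well 1: 592 + 17.03 − 19.16 = 589.87.
At (166, 5): z_contact = −26.92 + 3.30 + 589.87 = 566.25 m.
Depth below ground = 639.9 − 566.25 = 73.7 m.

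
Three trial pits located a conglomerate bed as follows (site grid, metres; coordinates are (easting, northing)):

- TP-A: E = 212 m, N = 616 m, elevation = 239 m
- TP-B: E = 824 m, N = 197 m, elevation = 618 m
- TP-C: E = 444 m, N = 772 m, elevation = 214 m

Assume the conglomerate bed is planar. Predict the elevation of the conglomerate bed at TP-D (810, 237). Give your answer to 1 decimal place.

593.0 m

Two edge vectors: TP-A→TP-B = (612, -419, 379), TP-A→TP-C = (232, 156, -25).
Normal n = (TP-A→TP-B) × (TP-A→TP-C) = (-48649, 103228, 192680).
So ∂z/∂E = −n_x/n_z = 0.25249 and ∂z/∂N = −n_y/n_z = −0.53575.
Intercept c from TP-A: 239 − 53.53 + 330.02 = 515.49.
At (810, 237): z = 204.5 − 127.0 + 515.49 = 593.0 m.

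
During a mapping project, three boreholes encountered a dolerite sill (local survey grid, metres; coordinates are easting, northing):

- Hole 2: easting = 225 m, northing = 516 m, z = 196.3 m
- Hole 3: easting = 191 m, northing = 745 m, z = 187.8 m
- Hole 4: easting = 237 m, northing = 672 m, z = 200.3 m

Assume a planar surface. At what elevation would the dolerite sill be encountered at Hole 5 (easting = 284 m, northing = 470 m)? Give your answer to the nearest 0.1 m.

212.5 m

Two edge vectors: Hole 2→Hole 3 = (-34, 229, -8.5), Hole 2→Hole 4 = (12, 156, 4).
Normal n = (Hole 2→Hole 3) × (Hole 2→Hole 4) = (2242, 34, -8052).
So ∂z/∂easting = −n_x/n_z = 0.27844 and ∂z/∂northing = −n_y/n_z = 0.00422.
Intercept c from Hole 2: 196.3 − 62.65 − 2.18 = 131.47.
At (284, 470): z = 79.1 + 2.0 + 131.47 = 212.5 m.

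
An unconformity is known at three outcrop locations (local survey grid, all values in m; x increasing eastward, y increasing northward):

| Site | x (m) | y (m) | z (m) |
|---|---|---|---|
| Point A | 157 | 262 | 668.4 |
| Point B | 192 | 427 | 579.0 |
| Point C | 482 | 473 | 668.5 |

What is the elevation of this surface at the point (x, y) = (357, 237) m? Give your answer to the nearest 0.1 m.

Two edge vectors: Point A→Point B = (35, 165, -89.4), Point A→Point C = (325, 211, 0.1).
Normal n = (Point A→Point B) × (Point A→Point C) = (18879.9, -29058.5, -46240).
So ∂z/∂x = −n_x/n_z = 0.40830 and ∂z/∂y = −n_y/n_z = −0.62843.
Intercept c from Point A: 668.4 − 64.10 + 164.65 = 768.94.
At (357, 237): z = 145.8 − 148.9 + 768.94 = 765.8 m.

765.8 m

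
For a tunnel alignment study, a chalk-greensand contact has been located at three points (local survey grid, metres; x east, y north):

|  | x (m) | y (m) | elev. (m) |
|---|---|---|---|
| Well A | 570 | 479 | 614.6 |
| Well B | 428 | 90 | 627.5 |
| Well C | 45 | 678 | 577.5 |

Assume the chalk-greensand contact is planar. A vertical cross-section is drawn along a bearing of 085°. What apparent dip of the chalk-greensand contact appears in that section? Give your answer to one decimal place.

2.7°

Two edge vectors: Well A→Well B = (-142, -389, 12.9), Well A→Well C = (-525, 199, -37.1).
Normal n = (Well A→Well B) × (Well A→Well C) = (11864.8, -12040.7, -232483).
So ∂z/∂x = −n_x/n_z = 0.05104 and ∂z/∂y = −n_y/n_z = −0.05179.
Unit vector along 085° is (sin 85°, cos 85°) = (0.9962, 0.0872).
Slope in that direction = a·(0.9962) + b·(0.0872) = 0.04633.
Apparent dip = arctan|0.04633| = 2.7° (true dip is 4.2°, so apparent ≤ true as expected).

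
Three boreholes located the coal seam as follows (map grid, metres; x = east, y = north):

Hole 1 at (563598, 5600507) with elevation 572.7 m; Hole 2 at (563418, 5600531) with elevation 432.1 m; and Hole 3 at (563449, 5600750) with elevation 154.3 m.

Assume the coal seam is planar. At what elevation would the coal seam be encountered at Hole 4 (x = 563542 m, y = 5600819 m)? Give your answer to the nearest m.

Two edge vectors: Hole 1→Hole 2 = (-180, 24, -140.6), Hole 1→Hole 3 = (-149, 243, -418.4).
Normal n = (Hole 1→Hole 2) × (Hole 1→Hole 3) = (24124.2, -54362.6, -40164).
So ∂z/∂x = −n_x/n_z = 0.60064237 and ∂z/∂y = −n_y/n_z = −1.35351559.
Intercept c from Hole 1: 572.7 − 338520.84 + 7580373.51 = 7242425.38.
At (563542, 5600819): z = 338487.2 − 7580795.8 + 7242425.38 = 116.8 m.

117 m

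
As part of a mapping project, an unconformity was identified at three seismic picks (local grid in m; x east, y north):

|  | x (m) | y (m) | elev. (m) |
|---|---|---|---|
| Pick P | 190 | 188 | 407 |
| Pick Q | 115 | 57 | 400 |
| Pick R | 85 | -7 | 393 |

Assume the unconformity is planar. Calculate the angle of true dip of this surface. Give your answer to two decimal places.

Two edge vectors: Pick P→Pick Q = (-75, -131, -7), Pick P→Pick R = (-105, -195, -14).
Normal n = (Pick P→Pick Q) × (Pick P→Pick R) = (469, -315, 870).
So ∂z/∂x = −n_x/n_z = −0.53908 and ∂z/∂y = −n_y/n_z = 0.36207.
Gradient magnitude |∇z| = √(a² + b²) = √(0.29061 + 0.13109) = 0.64939.
True dip = arctan(0.64939) = 33.00°, dipping toward SE (azimuth ≈ 124°).

33.00°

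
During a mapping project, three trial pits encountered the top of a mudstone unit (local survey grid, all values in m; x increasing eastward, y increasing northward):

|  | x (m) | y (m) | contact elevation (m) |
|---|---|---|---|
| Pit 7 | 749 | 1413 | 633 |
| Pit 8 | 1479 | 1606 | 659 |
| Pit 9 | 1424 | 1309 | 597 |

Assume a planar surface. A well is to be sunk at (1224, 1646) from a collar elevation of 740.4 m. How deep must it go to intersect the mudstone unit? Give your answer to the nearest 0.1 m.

67.6 m

Two edge vectors: Pit 7→Pit 8 = (730, 193, 26), Pit 7→Pit 9 = (675, -104, -36).
Normal n = (Pit 7→Pit 8) × (Pit 7→Pit 9) = (-4244, 43830, -206195).
So ∂z/∂x = −n_x/n_z = −0.020582 and ∂z/∂y = −n_y/n_z = 0.212566.
Intercept c from Pit 7: 633 + 15.42 − 300.36 = 348.06.
At (1224, 1646): z_contact = −25.19 + 349.88 + 348.06 = 672.75 m.
Depth below ground = 740.4 − 672.75 = 67.6 m.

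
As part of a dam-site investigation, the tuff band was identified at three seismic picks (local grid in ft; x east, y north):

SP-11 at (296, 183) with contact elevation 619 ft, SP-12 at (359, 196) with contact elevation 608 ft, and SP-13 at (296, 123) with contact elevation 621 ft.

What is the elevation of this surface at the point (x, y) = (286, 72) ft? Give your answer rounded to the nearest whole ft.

624 ft

Two edge vectors: SP-11→SP-12 = (63, 13, -11), SP-11→SP-13 = (0, -60, 2).
Normal n = (SP-11→SP-12) × (SP-11→SP-13) = (-634, -126, -3780).
So ∂z/∂x = −n_x/n_z = −0.16772 and ∂z/∂y = −n_y/n_z = −0.03333.
Intercept c from SP-11: 619 + 49.65 + 6.10 = 674.75.
At (286, 72): z = −48.0 − 2.4 + 674.75 = 624.4 ft.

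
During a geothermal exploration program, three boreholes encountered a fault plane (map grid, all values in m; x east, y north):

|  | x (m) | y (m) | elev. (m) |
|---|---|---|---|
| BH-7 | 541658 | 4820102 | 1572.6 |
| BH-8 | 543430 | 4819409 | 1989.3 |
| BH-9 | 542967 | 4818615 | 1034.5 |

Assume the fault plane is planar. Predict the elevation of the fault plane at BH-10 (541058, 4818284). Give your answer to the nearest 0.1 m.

-349.3 m

Let the plane be z = a·x + b·y + c.
BH-8−BH-7: 1772a − 693b = 416.7;  BH-9−BH-7: 1309a − 1487b = −538.1.
Solving gives a = 0.574441886, b = 0.867548371.
Then c = 1572.6 − a·541658 − b·4820102 = −4491250.08.
At (541058, 4818284): z = 310806.4 + 4180094.4 − 4491250.08 = -349.3 m.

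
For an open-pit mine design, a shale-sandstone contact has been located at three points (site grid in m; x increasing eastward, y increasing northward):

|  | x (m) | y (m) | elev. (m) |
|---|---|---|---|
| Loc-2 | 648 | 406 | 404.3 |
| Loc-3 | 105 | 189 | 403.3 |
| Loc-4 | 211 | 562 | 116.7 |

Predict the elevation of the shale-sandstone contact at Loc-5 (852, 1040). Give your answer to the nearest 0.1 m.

-74.5 m

Two edge vectors: Loc-2→Loc-3 = (-543, -217, -1), Loc-2→Loc-4 = (-437, 156, -287.6).
Normal n = (Loc-2→Loc-3) × (Loc-2→Loc-4) = (62565.2, -155729.8, -179537).
So ∂z/∂x = −n_x/n_z = 0.348481 and ∂z/∂y = −n_y/n_z = −0.867397.
Intercept c from Loc-2: 404.3 − 225.82 + 352.16 = 530.65.
At (852, 1040): z = 296.9 − 902.1 + 530.65 = -74.5 m.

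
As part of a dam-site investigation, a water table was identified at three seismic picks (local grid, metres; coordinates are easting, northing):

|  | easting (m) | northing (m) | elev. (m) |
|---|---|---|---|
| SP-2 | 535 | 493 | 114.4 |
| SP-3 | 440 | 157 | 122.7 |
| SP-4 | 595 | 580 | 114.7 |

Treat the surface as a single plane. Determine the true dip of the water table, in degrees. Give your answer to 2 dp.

Let the plane be z = a·easting + b·northing + c.
SP-3−SP-2: −95a − 336b = 8.3;  SP-4−SP-2: 60a + 87b = 0.3.
Solving gives a = 0.06918, b = −0.04426.
Gradient magnitude |∇z| = √(a² + b²) = √(0.00479 + 0.00196) = 0.08213.
True dip = arctan(0.08213) = 4.70°, dipping toward WNW (azimuth ≈ 303°).

4.70°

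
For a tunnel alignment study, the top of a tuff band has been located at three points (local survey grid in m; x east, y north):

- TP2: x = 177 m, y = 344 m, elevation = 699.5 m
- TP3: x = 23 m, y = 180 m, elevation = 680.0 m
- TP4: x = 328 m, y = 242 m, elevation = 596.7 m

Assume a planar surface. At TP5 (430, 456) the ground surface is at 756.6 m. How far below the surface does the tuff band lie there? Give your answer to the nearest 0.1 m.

Two edge vectors: TP2→TP3 = (-154, -164, -19.5), TP2→TP4 = (151, -102, -102.8).
Normal n = (TP2→TP3) × (TP2→TP4) = (14870.2, -18775.7, 40472).
So ∂z/∂x = −n_x/n_z = −0.36742 and ∂z/∂y = −n_y/n_z = 0.46392.
Intercept c from TP2: 699.5 + 65.03 − 159.59 = 604.95.
At (430, 456): z_contact = −157.99 + 211.55 + 604.95 = 658.50 m.
Depth below ground = 756.6 − 658.50 = 98.1 m.

98.1 m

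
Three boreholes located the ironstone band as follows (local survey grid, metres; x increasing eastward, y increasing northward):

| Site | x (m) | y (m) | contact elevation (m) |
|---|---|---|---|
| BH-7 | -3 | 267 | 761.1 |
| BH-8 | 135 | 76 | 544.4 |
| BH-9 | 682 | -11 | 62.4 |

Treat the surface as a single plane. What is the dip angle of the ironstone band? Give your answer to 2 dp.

Two edge vectors: BH-7→BH-8 = (138, -191, -216.7), BH-7→BH-9 = (685, -278, -698.7).
Normal n = (BH-7→BH-8) × (BH-7→BH-9) = (73209.1, -52018.9, 92471).
So ∂z/∂x = −n_x/n_z = −0.79170 and ∂z/∂y = −n_y/n_z = 0.56254.
Gradient magnitude |∇z| = √(a² + b²) = √(0.62679 + 0.31645) = 0.97121.
True dip = arctan(0.97121) = 44.16°, dipping toward SE (azimuth ≈ 125°).

44.16°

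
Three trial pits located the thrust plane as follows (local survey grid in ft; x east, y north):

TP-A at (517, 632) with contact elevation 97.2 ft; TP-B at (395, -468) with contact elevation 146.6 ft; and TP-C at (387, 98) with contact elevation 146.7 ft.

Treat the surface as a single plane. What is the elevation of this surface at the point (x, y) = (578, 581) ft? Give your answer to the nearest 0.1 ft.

Two edge vectors: TP-A→TP-B = (-122, -1100, 49.4), TP-A→TP-C = (-130, -534, 49.5).
Normal n = (TP-A→TP-B) × (TP-A→TP-C) = (-28070.4, -383, -77852).
So ∂z/∂x = −n_x/n_z = −0.36056 and ∂z/∂y = −n_y/n_z = −0.00492.
Intercept c from TP-A: 97.2 + 186.41 + 3.11 = 286.72.
At (578, 581): z = −208.4 − 2.9 + 286.72 = 75.5 ft.

75.5 ft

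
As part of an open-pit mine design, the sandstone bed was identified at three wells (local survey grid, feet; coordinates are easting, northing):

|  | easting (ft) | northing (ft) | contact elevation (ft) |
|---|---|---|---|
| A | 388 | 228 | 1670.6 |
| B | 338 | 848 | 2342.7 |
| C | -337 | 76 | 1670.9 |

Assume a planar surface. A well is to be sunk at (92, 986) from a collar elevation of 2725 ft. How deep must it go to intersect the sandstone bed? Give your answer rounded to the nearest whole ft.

180 ft

Let the plane be z = a·easting + b·northing + c.
B−A: −50a + 620b = 672.1;  C−A: −725a − 152b = 0.3.
Solving gives a = −0.22390, b = 1.06598.
Then c = 1670.6 − a·388 − b·228 = 1514.43.
At (92, 986): z_contact = −20.6 + 1051.1 + 1514.43 = 2544.9 ft.
Depth below ground = 2725 − 2544.9 = 180 ft.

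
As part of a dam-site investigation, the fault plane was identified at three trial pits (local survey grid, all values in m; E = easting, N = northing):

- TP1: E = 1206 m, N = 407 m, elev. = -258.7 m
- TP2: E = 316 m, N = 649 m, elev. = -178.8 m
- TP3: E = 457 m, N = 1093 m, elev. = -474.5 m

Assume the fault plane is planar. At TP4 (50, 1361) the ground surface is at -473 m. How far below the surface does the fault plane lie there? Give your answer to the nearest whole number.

Two edge vectors: TP1→TP2 = (-890, 242, 79.9), TP1→TP3 = (-749, 686, -215.8).
Normal n = (TP1→TP2) × (TP1→TP3) = (-107035, -251907.1, -429282).
So ∂z/∂E = −n_x/n_z = −0.24933 and ∂z/∂N = −n_y/n_z = −0.58681.
Intercept c from TP1: -258.7 + 300.70 + 238.83 = 280.83.
At (50, 1361): z_contact = −12.5 − 798.6 + 280.83 = -530.3 m.
Depth below ground = -473 − (-530.3) = 57 m.

57 m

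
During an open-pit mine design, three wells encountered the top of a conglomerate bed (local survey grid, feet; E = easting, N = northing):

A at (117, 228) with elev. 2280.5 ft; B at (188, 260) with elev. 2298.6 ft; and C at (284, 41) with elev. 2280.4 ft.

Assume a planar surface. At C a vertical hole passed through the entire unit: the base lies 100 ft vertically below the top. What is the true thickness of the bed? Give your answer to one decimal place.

97.2 ft

Let the plane be z = a·E + b·N + c.
B−A: 71a + 32b = 18.1;  C−A: 167a − 187b = −0.1.
Solving gives a = 0.18160, b = 0.16271.
|∇z| = √(a²+b²) = 0.24383, so dip δ = arctan(0.24383) = 13.70°.
True thickness = vertical thickness × cos δ = 100 × cos 13.70° = 97.2 ft.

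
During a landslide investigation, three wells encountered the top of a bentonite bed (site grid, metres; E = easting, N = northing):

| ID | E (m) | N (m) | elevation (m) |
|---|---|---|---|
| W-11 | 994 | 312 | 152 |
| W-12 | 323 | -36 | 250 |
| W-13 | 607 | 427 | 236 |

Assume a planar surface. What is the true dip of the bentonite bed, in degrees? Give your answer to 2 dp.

11.86°

Let the plane be z = a·E + b·N + c.
W-12−W-11: −671a − 348b = 98;  W-13−W-11: −387a + 115b = 84.
Solving gives a = −0.19119, b = 0.08704.
Gradient magnitude |∇z| = √(a² + b²) = √(0.03655 + 0.00758) = 0.21007.
True dip = arctan(0.21007) = 11.86°, dipping toward ESE (azimuth ≈ 114°).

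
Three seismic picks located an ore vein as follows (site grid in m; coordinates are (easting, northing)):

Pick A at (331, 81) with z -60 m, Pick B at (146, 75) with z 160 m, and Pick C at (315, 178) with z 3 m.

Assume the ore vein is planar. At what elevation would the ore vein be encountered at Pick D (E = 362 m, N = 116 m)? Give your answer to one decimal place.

-81.5 m

Two edge vectors: Pick A→Pick B = (-185, -6, 220), Pick A→Pick C = (-16, 97, 63).
Normal n = (Pick A→Pick B) × (Pick A→Pick C) = (-21718, 8135, -18041).
So ∂z/∂E = −n_x/n_z = −1.20381 and ∂z/∂N = −n_y/n_z = 0.45092.
Intercept c from Pick A: -60 + 398.46 − 36.52 = 301.94.
At (362, 116): z = −435.8 + 52.3 + 301.94 = -81.5 m.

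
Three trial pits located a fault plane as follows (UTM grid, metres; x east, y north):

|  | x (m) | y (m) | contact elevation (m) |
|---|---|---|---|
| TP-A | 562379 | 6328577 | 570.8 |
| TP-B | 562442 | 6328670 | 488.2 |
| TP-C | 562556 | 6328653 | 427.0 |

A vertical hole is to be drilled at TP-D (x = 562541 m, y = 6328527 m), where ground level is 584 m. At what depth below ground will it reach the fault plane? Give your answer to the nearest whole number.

88 m

Two edge vectors: TP-A→TP-B = (63, 93, -82.6), TP-A→TP-C = (177, 76, -143.8).
Normal n = (TP-A→TP-B) × (TP-A→TP-C) = (-7095.8, -5560.8, -11673).
So ∂z/∂x = −n_x/n_z = −0.60788144 and ∂z/∂y = −n_y/n_z = −0.47638139.
Intercept c from TP-A: 570.8 + 341859.75 + 3014816.33 = 3357246.88.
At (562541, 6328527): z_contact = −341958.2 − 3014792.5 + 3357246.88 = 496.1 m.
Depth below ground = 584 − 496.1 = 88 m.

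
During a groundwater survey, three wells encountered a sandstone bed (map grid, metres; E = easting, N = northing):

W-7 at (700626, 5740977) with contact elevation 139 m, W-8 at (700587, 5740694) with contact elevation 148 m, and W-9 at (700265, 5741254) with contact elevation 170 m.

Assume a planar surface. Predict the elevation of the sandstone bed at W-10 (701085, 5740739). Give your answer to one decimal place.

97.5 m

Let the plane be z = a·E + b·N + c.
W-8−W-7: −39a − 283b = 9;  W-9−W-7: −361a + 277b = 31.
Solving gives a = −0.099729122, b = −0.018058531.
Then c = 139 − a·700626 − b·5740977 = 173685.43.
At (701085, 5740739): z = −69918.6 − 103669.3 + 173685.43 = 97.5 m.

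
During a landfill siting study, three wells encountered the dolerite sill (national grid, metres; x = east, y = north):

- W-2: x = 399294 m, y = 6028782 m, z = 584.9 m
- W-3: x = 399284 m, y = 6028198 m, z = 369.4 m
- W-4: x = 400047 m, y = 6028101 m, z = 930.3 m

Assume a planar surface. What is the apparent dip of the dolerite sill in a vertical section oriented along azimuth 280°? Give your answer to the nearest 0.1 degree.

Let the plane be z = a·x + b·y + c.
W-3−W-2: −10a − 584b = −215.5;  W-4−W-2: 753a − 681b = 345.4.
Solving gives a = 0.78034, b = 0.35564.
Unit vector along 280° is (sin 280°, cos 280°) = (-0.9848, 0.1736).
Slope in that direction = a·(-0.9848) + b·(0.1736) = −0.70673.
Apparent dip = arctan|0.70673| = 35.2° (true dip is 40.6°, so apparent ≤ true as expected).

35.2°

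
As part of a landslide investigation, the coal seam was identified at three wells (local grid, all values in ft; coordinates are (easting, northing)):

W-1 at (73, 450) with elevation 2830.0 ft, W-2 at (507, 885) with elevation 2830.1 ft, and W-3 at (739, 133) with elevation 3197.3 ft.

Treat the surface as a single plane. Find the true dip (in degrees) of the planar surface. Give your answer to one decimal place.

27.8°

Let the plane be z = a·E + b·N + c.
W-2−W-1: 434a + 435b = 0.1;  W-3−W-1: 666a − 317b = 367.3.
Solving gives a = 0.37400, b = −0.37291.
Gradient magnitude |∇z| = √(a² + b²) = √(0.13988 + 0.13906) = 0.52815.
True dip = arctan(0.52815) = 27.8°, dipping toward NW (azimuth ≈ 315°).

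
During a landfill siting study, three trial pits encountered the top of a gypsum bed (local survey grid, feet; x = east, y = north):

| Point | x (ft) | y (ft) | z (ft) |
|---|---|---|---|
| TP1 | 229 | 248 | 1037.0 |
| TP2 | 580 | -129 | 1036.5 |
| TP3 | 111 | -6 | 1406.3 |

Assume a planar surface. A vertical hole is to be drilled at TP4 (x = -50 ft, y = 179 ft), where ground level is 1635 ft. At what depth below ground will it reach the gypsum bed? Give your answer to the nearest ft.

240 ft

Let the plane be z = a·x + b·y + c.
TP2−TP1: 351a − 377b = −0.5;  TP3−TP1: −118a − 254b = 369.3.
Solving gives a = −1.04275, b = −0.96951.
Then c = 1037 − a·229 − b·248 = 1516.23.
At (-50, 179): z_contact = 52.1 − 173.5 + 1516.23 = 1394.8 ft.
Depth below ground = 1635 − 1394.8 = 240 ft.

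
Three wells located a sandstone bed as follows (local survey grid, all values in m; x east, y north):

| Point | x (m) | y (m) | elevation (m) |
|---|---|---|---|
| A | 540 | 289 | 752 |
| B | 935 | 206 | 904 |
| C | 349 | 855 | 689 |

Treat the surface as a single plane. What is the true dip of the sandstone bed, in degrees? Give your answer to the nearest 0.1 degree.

Two edge vectors: A→B = (395, -83, 152), A→C = (-191, 566, -63).
Normal n = (A→B) × (A→C) = (-80803, -4147, 207717).
So ∂z/∂x = −n_x/n_z = 0.38901 and ∂z/∂y = −n_y/n_z = 0.01996.
Gradient magnitude |∇z| = √(a² + b²) = √(0.15133 + 0.00040) = 0.38952.
True dip = arctan(0.38952) = 21.3°, dipping toward W (azimuth ≈ 267°).

21.3°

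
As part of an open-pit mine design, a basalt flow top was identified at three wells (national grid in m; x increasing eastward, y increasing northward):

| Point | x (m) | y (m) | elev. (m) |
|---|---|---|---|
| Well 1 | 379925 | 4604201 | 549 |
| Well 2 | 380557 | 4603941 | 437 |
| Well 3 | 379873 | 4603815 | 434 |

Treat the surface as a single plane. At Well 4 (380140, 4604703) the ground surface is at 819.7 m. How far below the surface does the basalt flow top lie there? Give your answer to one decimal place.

128.8 m

Two edge vectors: Well 1→Well 2 = (632, -260, -112), Well 1→Well 3 = (-52, -386, -115).
Normal n = (Well 1→Well 2) × (Well 1→Well 3) = (-13332, 78504, -257472).
So ∂z/∂x = −n_x/n_z = −0.051780388 and ∂z/∂y = −n_y/n_z = 0.304903057.
Intercept c from Well 1: 549 + 19672.66 − 1403834.96 = −1383613.30.
At (380140, 4604703): z_contact = −19683.80 + 1403988.02 − 1383613.30 = 690.93 m.
Depth below ground = 819.7 − 690.93 = 128.8 m.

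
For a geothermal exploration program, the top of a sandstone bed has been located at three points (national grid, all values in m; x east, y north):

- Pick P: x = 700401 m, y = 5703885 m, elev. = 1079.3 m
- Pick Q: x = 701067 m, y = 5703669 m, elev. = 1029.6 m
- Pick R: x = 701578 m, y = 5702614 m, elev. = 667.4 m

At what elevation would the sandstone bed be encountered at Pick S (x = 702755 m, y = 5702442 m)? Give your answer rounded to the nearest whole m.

Two edge vectors: Pick P→Pick Q = (666, -216, -49.7), Pick P→Pick R = (1177, -1271, -411.9).
Normal n = (Pick P→Pick Q) × (Pick P→Pick R) = (25801.7, 215828.5, -592254).
So ∂z/∂x = −n_x/n_z = 0.04356526 and ∂z/∂y = −n_y/n_z = 0.36441881.
Intercept c from Pick P: 1079.3 − 30513.15 − 2078603.00 = −2108036.86.
At (702755, 5702442): z = 30615.7 + 2078077.1 − 2108036.86 = 656.0 m.

656 m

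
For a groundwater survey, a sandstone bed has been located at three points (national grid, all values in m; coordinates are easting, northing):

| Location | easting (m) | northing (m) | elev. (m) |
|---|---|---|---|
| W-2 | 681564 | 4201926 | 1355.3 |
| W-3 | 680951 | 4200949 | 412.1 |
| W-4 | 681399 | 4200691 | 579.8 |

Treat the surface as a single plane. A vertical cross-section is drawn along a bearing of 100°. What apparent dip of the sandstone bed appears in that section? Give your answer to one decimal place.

30.1°

Let the plane be z = a·easting + b·northing + c.
W-3−W-2: −613a − 977b = −943.2;  W-4−W-2: −165a − 1235b = −775.5.
Solving gives a = 0.68337, b = 0.53663.
Unit vector along 100° is (sin 100°, cos 100°) = (0.9848, -0.1736).
Slope in that direction = a·(0.9848) + b·(-0.1736) = 0.57981.
Apparent dip = arctan|0.57981| = 30.1° (true dip is 41.0°, so apparent ≤ true as expected).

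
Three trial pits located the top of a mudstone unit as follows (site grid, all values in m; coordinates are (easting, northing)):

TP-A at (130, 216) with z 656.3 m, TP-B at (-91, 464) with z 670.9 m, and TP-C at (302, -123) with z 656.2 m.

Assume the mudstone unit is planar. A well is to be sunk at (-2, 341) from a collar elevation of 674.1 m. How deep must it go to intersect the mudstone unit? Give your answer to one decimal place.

Two edge vectors: TP-A→TP-B = (-221, 248, 14.6), TP-A→TP-C = (172, -339, -0.1).
Normal n = (TP-A→TP-B) × (TP-A→TP-C) = (4924.6, 2489.1, 32263).
So ∂z/∂E = −n_x/n_z = −0.15264 and ∂z/∂N = −n_y/n_z = −0.07715.
Intercept c from TP-A: 656.3 + 19.84 + 16.66 = 692.81.
At (-2, 341): z_contact = 0.31 − 26.31 + 692.81 = 666.80 m.
Depth below ground = 674.1 − 666.80 = 7.3 m.

7.3 m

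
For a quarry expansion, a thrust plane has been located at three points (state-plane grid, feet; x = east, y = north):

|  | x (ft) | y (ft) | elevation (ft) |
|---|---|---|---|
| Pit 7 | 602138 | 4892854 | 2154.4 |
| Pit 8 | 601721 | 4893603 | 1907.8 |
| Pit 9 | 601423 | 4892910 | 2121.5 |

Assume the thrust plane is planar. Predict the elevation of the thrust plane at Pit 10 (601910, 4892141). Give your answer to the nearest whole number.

2376 ft

Let the plane be z = a·x + b·y + c.
Pit 8−Pit 7: −417a + 749b = −246.6;  Pit 9−Pit 7: −715a + 56b = −32.9.
Solving gives a = 0.02114967, b = −0.31746407.
Then c = 2154.4 − a·602138 − b·4892854 = 1542724.73.
At (601910, 4892141): z = 12730.2 − 1553079.0 + 1542724.73 = 2375.9 ft.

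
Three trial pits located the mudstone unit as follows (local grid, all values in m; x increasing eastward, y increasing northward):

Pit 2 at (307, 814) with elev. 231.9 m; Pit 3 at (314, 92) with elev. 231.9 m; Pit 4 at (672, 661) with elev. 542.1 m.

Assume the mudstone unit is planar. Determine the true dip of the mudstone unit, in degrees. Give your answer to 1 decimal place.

Two edge vectors: Pit 2→Pit 3 = (7, -722, 0), Pit 2→Pit 4 = (365, -153, 310.2).
Normal n = (Pit 2→Pit 3) × (Pit 2→Pit 4) = (-223964.4, -2171.4, 262459).
So ∂z/∂x = −n_x/n_z = 0.85333 and ∂z/∂y = −n_y/n_z = 0.00827.
Gradient magnitude |∇z| = √(a² + b²) = √(0.72817 + 0.00007) = 0.85337.
True dip = arctan(0.85337) = 40.5°, dipping toward W (azimuth ≈ 269°).

40.5°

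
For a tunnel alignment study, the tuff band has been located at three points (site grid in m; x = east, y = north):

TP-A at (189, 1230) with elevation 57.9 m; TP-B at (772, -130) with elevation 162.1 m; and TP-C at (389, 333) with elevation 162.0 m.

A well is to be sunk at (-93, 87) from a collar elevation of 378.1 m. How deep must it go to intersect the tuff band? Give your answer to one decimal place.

Two edge vectors: TP-A→TP-B = (583, -1360, 104.2), TP-A→TP-C = (200, -897, 104.1).
Normal n = (TP-A→TP-B) × (TP-A→TP-C) = (-48108.6, -39850.3, -250951).
So ∂z/∂x = −n_x/n_z = −0.191705 and ∂z/∂y = −n_y/n_z = −0.158797.
Intercept c from TP-A: 57.9 + 36.23 + 195.32 = 289.45.
At (-93, 87): z_contact = 17.83 − 13.82 + 289.45 = 293.47 m.
Depth below ground = 378.1 − 293.47 = 84.6 m.

84.6 m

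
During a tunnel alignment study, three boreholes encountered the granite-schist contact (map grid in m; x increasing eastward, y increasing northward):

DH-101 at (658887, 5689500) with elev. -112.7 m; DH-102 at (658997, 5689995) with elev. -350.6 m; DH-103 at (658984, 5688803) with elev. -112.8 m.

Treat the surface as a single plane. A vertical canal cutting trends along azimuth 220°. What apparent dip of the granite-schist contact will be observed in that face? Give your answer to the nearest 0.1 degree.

Let the plane be z = a·x + b·y + c.
DH-102−DH-101: 110a + 495b = −237.9;  DH-103−DH-101: 97a − 697b = −0.1.
Solving gives a = −1.33028, b = −0.18499.
Unit vector along 220° is (sin 220°, cos 220°) = (-0.6428, -0.7660).
Slope in that direction = a·(-0.6428) + b·(-0.7660) = 0.99680.
Apparent dip = arctan|0.99680| = 44.9° (true dip is 53.3°, so apparent ≤ true as expected).

44.9°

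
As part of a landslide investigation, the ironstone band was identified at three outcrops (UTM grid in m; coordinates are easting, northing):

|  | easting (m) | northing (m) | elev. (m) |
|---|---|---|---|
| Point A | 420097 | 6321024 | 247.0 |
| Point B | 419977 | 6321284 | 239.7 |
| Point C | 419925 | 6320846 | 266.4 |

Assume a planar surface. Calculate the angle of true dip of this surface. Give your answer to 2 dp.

4.48°

Two edge vectors: Point A→Point B = (-120, 260, -7.3), Point A→Point C = (-172, -178, 19.4).
Normal n = (Point A→Point B) × (Point A→Point C) = (3744.6, 3583.6, 66080).
So ∂z/∂easting = −n_x/n_z = −0.05667 and ∂z/∂northing = −n_y/n_z = −0.05423.
Gradient magnitude |∇z| = √(a² + b²) = √(0.00321 + 0.00294) = 0.07844.
True dip = arctan(0.07844) = 4.48°, dipping toward NE (azimuth ≈ 046°).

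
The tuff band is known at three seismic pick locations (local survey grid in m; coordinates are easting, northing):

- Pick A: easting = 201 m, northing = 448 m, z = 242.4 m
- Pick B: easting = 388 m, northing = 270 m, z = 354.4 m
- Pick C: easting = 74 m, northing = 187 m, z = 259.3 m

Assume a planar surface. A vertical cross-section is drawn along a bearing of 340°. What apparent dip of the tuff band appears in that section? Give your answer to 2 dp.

Two edge vectors: Pick A→Pick B = (187, -178, 112), Pick A→Pick C = (-127, -261, 16.9).
Normal n = (Pick A→Pick B) × (Pick A→Pick C) = (26223.8, -17384.3, -71413).
So ∂z/∂easting = −n_x/n_z = 0.36721 and ∂z/∂northing = −n_y/n_z = −0.24343.
Unit vector along 340° is (sin 340°, cos 340°) = (-0.3420, 0.9397).
Slope in that direction = a·(-0.3420) + b·(0.9397) = −0.35435.
Apparent dip = arctan|0.35435| = 19.51° (true dip is 23.8°, so apparent ≤ true as expected).

19.51°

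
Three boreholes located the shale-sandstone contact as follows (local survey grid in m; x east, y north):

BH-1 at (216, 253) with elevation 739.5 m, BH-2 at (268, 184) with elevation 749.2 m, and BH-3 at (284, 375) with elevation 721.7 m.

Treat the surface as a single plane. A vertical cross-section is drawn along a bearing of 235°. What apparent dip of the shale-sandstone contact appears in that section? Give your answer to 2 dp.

4.90°

Two edge vectors: BH-1→BH-2 = (52, -69, 9.7), BH-1→BH-3 = (68, 122, -17.8).
Normal n = (BH-1→BH-2) × (BH-1→BH-3) = (44.8, 1585.2, 11036).
So ∂z/∂x = −n_x/n_z = −0.00406 and ∂z/∂y = −n_y/n_z = −0.14364.
Unit vector along 235° is (sin 235°, cos 235°) = (-0.8192, -0.5736).
Slope in that direction = a·(-0.8192) + b·(-0.5736) = 0.08571.
Apparent dip = arctan|0.08571| = 4.90° (true dip is 8.2°, so apparent ≤ true as expected).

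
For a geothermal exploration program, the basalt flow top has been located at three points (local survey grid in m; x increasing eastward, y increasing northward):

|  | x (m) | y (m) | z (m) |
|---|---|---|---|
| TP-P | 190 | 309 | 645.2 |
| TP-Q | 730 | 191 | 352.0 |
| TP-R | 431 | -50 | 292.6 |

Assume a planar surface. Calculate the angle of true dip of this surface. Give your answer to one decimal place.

Let the plane be z = a·x + b·y + c.
TP-Q−TP-P: 540a − 118b = −293.2;  TP-R−TP-P: 241a − 359b = −352.6.
Solving gives a = −0.38479, b = 0.72386.
Gradient magnitude |∇z| = √(a² + b²) = √(0.14806 + 0.52398) = 0.81978.
True dip = arctan(0.81978) = 39.3°, dipping toward SSE (azimuth ≈ 152°).

39.3°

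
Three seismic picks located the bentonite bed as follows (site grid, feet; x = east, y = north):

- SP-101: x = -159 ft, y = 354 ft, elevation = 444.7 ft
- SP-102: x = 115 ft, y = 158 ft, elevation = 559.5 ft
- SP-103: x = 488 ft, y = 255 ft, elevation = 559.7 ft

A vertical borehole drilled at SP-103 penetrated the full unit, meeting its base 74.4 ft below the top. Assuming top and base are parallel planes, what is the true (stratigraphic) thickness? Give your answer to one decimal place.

Two edge vectors: SP-101→SP-102 = (274, -196, 114.8), SP-101→SP-103 = (647, -99, 115).
Normal n = (SP-101→SP-102) × (SP-101→SP-103) = (-11174.8, 42765.6, 99686).
So ∂z/∂x = −n_x/n_z = 0.11210 and ∂z/∂y = −n_y/n_z = −0.42900.
|∇z| = √(a²+b²) = 0.44341, so dip δ = arctan(0.44341) = 23.91°.
True thickness = vertical thickness × cos δ = 74.4 × cos 23.91° = 68.0 ft.

68.0 ft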